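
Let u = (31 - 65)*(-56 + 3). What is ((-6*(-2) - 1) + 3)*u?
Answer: 25228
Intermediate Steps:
u = 1802 (u = -34*(-53) = 1802)
((-6*(-2) - 1) + 3)*u = ((-6*(-2) - 1) + 3)*1802 = ((12 - 1) + 3)*1802 = (11 + 3)*1802 = 14*1802 = 25228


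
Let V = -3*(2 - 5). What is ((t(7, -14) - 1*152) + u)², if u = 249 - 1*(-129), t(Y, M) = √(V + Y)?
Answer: 52900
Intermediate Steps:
V = 9 (V = -3*(-3) = 9)
t(Y, M) = √(9 + Y)
u = 378 (u = 249 + 129 = 378)
((t(7, -14) - 1*152) + u)² = ((√(9 + 7) - 1*152) + 378)² = ((√16 - 152) + 378)² = ((4 - 152) + 378)² = (-148 + 378)² = 230² = 52900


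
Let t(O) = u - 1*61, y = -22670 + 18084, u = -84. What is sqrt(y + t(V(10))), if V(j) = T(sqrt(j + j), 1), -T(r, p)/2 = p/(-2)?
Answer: I*sqrt(4731) ≈ 68.782*I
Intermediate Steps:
T(r, p) = p (T(r, p) = -2*p/(-2) = -2*p*(-1)/2 = -(-1)*p = p)
V(j) = 1
y = -4586
t(O) = -145 (t(O) = -84 - 1*61 = -84 - 61 = -145)
sqrt(y + t(V(10))) = sqrt(-4586 - 145) = sqrt(-4731) = I*sqrt(4731)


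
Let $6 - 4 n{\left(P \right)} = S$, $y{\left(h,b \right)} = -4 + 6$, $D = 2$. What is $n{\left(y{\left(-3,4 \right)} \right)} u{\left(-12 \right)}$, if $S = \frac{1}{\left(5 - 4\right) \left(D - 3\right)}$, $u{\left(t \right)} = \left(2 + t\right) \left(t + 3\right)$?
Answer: $\frac{315}{2} \approx 157.5$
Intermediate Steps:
$u{\left(t \right)} = \left(2 + t\right) \left(3 + t\right)$
$y{\left(h,b \right)} = 2$
$S = -1$ ($S = \frac{1}{\left(5 - 4\right) \left(2 - 3\right)} = \frac{1}{1 \left(-1\right)} = \frac{1}{-1} = -1$)
$n{\left(P \right)} = \frac{7}{4}$ ($n{\left(P \right)} = \frac{3}{2} - - \frac{1}{4} = \frac{3}{2} + \frac{1}{4} = \frac{7}{4}$)
$n{\left(y{\left(-3,4 \right)} \right)} u{\left(-12 \right)} = \frac{7 \left(6 + \left(-12\right)^{2} + 5 \left(-12\right)\right)}{4} = \frac{7 \left(6 + 144 - 60\right)}{4} = \frac{7}{4} \cdot 90 = \frac{315}{2}$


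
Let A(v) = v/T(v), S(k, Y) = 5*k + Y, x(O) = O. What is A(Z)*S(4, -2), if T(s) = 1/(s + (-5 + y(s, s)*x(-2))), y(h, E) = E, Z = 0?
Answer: 0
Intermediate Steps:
S(k, Y) = Y + 5*k
T(s) = 1/(-5 - s) (T(s) = 1/(s + (-5 + s*(-2))) = 1/(s + (-5 - 2*s)) = 1/(-5 - s))
A(v) = v*(-5 - v) (A(v) = v/((-1/(5 + v))) = v*(-5 - v))
A(Z)*S(4, -2) = (-1*0*(5 + 0))*(-2 + 5*4) = (-1*0*5)*(-2 + 20) = 0*18 = 0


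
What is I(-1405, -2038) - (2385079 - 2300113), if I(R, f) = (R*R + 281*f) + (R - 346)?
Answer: 1314630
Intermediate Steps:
I(R, f) = -346 + R + R² + 281*f (I(R, f) = (R² + 281*f) + (-346 + R) = -346 + R + R² + 281*f)
I(-1405, -2038) - (2385079 - 2300113) = (-346 - 1405 + (-1405)² + 281*(-2038)) - (2385079 - 2300113) = (-346 - 1405 + 1974025 - 572678) - 1*84966 = 1399596 - 84966 = 1314630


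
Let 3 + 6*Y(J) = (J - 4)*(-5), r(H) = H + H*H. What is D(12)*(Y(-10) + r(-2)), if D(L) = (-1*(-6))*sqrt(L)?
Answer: 158*sqrt(3) ≈ 273.66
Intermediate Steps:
D(L) = 6*sqrt(L)
r(H) = H + H**2
Y(J) = 17/6 - 5*J/6 (Y(J) = -1/2 + ((J - 4)*(-5))/6 = -1/2 + ((-4 + J)*(-5))/6 = -1/2 + (20 - 5*J)/6 = -1/2 + (10/3 - 5*J/6) = 17/6 - 5*J/6)
D(12)*(Y(-10) + r(-2)) = (6*sqrt(12))*((17/6 - 5/6*(-10)) - 2*(1 - 2)) = (6*(2*sqrt(3)))*((17/6 + 25/3) - 2*(-1)) = (12*sqrt(3))*(67/6 + 2) = (12*sqrt(3))*(79/6) = 158*sqrt(3)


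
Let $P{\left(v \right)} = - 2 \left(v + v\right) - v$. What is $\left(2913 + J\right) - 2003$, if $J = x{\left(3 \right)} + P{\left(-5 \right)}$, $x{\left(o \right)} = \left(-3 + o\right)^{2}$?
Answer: $935$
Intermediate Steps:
$P{\left(v \right)} = - 5 v$ ($P{\left(v \right)} = - 2 \cdot 2 v - v = - 4 v - v = - 5 v$)
$J = 25$ ($J = \left(-3 + 3\right)^{2} - -25 = 0^{2} + 25 = 0 + 25 = 25$)
$\left(2913 + J\right) - 2003 = \left(2913 + 25\right) - 2003 = 2938 - 2003 = 935$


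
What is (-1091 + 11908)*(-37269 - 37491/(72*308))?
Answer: -2980136990065/7392 ≈ -4.0316e+8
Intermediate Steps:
(-1091 + 11908)*(-37269 - 37491/(72*308)) = 10817*(-37269 - 37491/22176) = 10817*(-37269 - 37491*1/22176) = 10817*(-37269 - 12497/7392) = 10817*(-275504945/7392) = -2980136990065/7392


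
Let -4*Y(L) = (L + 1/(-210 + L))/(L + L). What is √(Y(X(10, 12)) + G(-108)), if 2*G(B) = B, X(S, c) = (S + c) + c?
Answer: 7*I*√9888373/2992 ≈ 7.357*I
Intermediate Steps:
X(S, c) = S + 2*c
Y(L) = -(L + 1/(-210 + L))/(8*L) (Y(L) = -(L + 1/(-210 + L))/(4*(L + L)) = -(L + 1/(-210 + L))/(4*(2*L)) = -(L + 1/(-210 + L))*1/(2*L)/4 = -(L + 1/(-210 + L))/(8*L))
G(B) = B/2
√(Y(X(10, 12)) + G(-108)) = √((-1 - (10 + 2*12)² + 210*(10 + 2*12))/(8*(10 + 2*12)*(-210 + (10 + 2*12))) + (½)*(-108)) = √((-1 - (10 + 24)² + 210*(10 + 24))/(8*(10 + 24)*(-210 + (10 + 24))) - 54) = √((⅛)*(-1 - 1*34² + 210*34)/(34*(-210 + 34)) - 54) = √((⅛)*(1/34)*(-1 - 1*1156 + 7140)/(-176) - 54) = √((⅛)*(1/34)*(-1/176)*(-1 - 1156 + 7140) - 54) = √((⅛)*(1/34)*(-1/176)*5983 - 54) = √(-5983/47872 - 54) = √(-2591071/47872) = 7*I*√9888373/2992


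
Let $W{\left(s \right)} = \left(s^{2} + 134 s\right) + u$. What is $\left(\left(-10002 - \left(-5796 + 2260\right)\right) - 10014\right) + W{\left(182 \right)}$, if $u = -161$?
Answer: $40871$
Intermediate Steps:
$W{\left(s \right)} = -161 + s^{2} + 134 s$ ($W{\left(s \right)} = \left(s^{2} + 134 s\right) - 161 = -161 + s^{2} + 134 s$)
$\left(\left(-10002 - \left(-5796 + 2260\right)\right) - 10014\right) + W{\left(182 \right)} = \left(\left(-10002 - \left(-5796 + 2260\right)\right) - 10014\right) + \left(-161 + 182^{2} + 134 \cdot 182\right) = \left(\left(-10002 - -3536\right) - 10014\right) + \left(-161 + 33124 + 24388\right) = \left(\left(-10002 + 3536\right) - 10014\right) + 57351 = \left(-6466 - 10014\right) + 57351 = -16480 + 57351 = 40871$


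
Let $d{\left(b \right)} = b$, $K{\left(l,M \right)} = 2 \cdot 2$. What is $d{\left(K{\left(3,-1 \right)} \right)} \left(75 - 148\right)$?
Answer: $-292$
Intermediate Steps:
$K{\left(l,M \right)} = 4$
$d{\left(K{\left(3,-1 \right)} \right)} \left(75 - 148\right) = 4 \left(75 - 148\right) = 4 \left(-73\right) = -292$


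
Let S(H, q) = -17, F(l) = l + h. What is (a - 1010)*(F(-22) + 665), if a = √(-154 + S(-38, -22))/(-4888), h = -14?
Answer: -635290 - 1887*I*√19/4888 ≈ -6.3529e+5 - 1.6827*I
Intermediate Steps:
F(l) = -14 + l (F(l) = l - 14 = -14 + l)
a = -3*I*√19/4888 (a = √(-154 - 17)/(-4888) = √(-171)*(-1/4888) = (3*I*√19)*(-1/4888) = -3*I*√19/4888 ≈ -0.0026753*I)
(a - 1010)*(F(-22) + 665) = (-3*I*√19/4888 - 1010)*((-14 - 22) + 665) = (-1010 - 3*I*√19/4888)*(-36 + 665) = (-1010 - 3*I*√19/4888)*629 = -635290 - 1887*I*√19/4888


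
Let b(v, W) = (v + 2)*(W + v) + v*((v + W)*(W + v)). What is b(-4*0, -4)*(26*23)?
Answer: -4784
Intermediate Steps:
b(v, W) = v*(W + v)² + (2 + v)*(W + v) (b(v, W) = (2 + v)*(W + v) + v*((W + v)*(W + v)) = (2 + v)*(W + v) + v*(W + v)² = v*(W + v)² + (2 + v)*(W + v))
b(-4*0, -4)*(26*23) = ((-4*0)² + 2*(-4) + 2*(-4*0) - (-16)*0 + (-4*0)*(-4 - 4*0)²)*(26*23) = (0² - 8 + 2*0 - 4*0 + 0*(-4 + 0)²)*598 = (0 - 8 + 0 + 0 + 0*(-4)²)*598 = (0 - 8 + 0 + 0 + 0*16)*598 = (0 - 8 + 0 + 0 + 0)*598 = -8*598 = -4784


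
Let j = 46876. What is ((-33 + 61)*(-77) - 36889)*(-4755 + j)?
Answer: -1644614445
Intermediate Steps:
((-33 + 61)*(-77) - 36889)*(-4755 + j) = ((-33 + 61)*(-77) - 36889)*(-4755 + 46876) = (28*(-77) - 36889)*42121 = (-2156 - 36889)*42121 = -39045*42121 = -1644614445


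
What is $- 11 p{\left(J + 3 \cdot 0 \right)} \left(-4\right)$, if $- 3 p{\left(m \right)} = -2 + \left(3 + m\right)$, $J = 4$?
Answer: $- \frac{220}{3} \approx -73.333$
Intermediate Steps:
$p{\left(m \right)} = - \frac{1}{3} - \frac{m}{3}$ ($p{\left(m \right)} = - \frac{-2 + \left(3 + m\right)}{3} = - \frac{1 + m}{3} = - \frac{1}{3} - \frac{m}{3}$)
$- 11 p{\left(J + 3 \cdot 0 \right)} \left(-4\right) = - 11 \left(- \frac{1}{3} - \frac{4 + 3 \cdot 0}{3}\right) \left(-4\right) = - 11 \left(- \frac{1}{3} - \frac{4 + 0}{3}\right) \left(-4\right) = - 11 \left(- \frac{1}{3} - \frac{4}{3}\right) \left(-4\right) = \left(-11\right) \left(- \frac{5}{3}\right) \left(-4\right) = \frac{55}{3} \left(-4\right) = - \frac{220}{3}$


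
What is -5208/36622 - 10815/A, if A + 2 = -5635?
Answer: 61118239/34406369 ≈ 1.7764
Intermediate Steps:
A = -5637 (A = -2 - 5635 = -5637)
-5208/36622 - 10815/A = -5208/36622 - 10815/(-5637) = -5208*1/36622 - 10815*(-1/5637) = -2604/18311 + 3605/1879 = 61118239/34406369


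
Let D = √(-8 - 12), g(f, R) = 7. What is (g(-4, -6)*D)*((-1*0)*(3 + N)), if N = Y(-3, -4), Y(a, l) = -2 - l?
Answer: 0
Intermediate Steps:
D = 2*I*√5 (D = √(-20) = 2*I*√5 ≈ 4.4721*I)
N = 2 (N = -2 - 1*(-4) = -2 + 4 = 2)
(g(-4, -6)*D)*((-1*0)*(3 + N)) = (7*(2*I*√5))*((-1*0)*(3 + 2)) = (14*I*√5)*(0*5) = (14*I*√5)*0 = 0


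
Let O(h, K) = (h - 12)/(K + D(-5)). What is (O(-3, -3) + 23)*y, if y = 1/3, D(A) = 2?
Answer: 38/3 ≈ 12.667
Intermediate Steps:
O(h, K) = (-12 + h)/(2 + K) (O(h, K) = (h - 12)/(K + 2) = (-12 + h)/(2 + K))
y = ⅓ ≈ 0.33333
(O(-3, -3) + 23)*y = ((-12 - 3)/(2 - 3) + 23)*(⅓) = (-15/(-1) + 23)*(⅓) = (-1*(-15) + 23)*(⅓) = (15 + 23)*(⅓) = 38*(⅓) = 38/3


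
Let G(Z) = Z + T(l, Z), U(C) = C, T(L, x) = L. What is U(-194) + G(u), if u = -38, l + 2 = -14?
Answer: -248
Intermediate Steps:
l = -16 (l = -2 - 14 = -16)
G(Z) = -16 + Z (G(Z) = Z - 16 = -16 + Z)
U(-194) + G(u) = -194 + (-16 - 38) = -194 - 54 = -248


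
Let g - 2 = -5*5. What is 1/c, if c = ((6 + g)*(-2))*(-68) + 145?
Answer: -1/2167 ≈ -0.00046147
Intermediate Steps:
g = -23 (g = 2 - 5*5 = 2 - 25 = -23)
c = -2167 (c = ((6 - 23)*(-2))*(-68) + 145 = -17*(-2)*(-68) + 145 = 34*(-68) + 145 = -2312 + 145 = -2167)
1/c = 1/(-2167) = -1/2167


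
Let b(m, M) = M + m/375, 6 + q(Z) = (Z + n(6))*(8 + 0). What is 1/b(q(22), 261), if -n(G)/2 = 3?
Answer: 375/97997 ≈ 0.0038266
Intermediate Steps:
n(G) = -6 (n(G) = -2*3 = -6)
q(Z) = -54 + 8*Z (q(Z) = -6 + (Z - 6)*(8 + 0) = -6 + (-6 + Z)*8 = -6 + (-48 + 8*Z) = -54 + 8*Z)
b(m, M) = M + m/375 (b(m, M) = M + m*(1/375) = M + m/375)
1/b(q(22), 261) = 1/(261 + (-54 + 8*22)/375) = 1/(261 + (-54 + 176)/375) = 1/(261 + (1/375)*122) = 1/(261 + 122/375) = 1/(97997/375) = 375/97997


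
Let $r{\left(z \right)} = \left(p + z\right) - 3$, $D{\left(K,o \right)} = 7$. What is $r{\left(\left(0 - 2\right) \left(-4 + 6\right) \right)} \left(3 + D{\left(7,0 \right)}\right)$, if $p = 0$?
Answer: $-70$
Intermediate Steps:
$r{\left(z \right)} = -3 + z$ ($r{\left(z \right)} = \left(0 + z\right) - 3 = z - 3 = -3 + z$)
$r{\left(\left(0 - 2\right) \left(-4 + 6\right) \right)} \left(3 + D{\left(7,0 \right)}\right) = \left(-3 + \left(0 - 2\right) \left(-4 + 6\right)\right) \left(3 + 7\right) = \left(-3 - 4\right) 10 = \left(-7\right) 10 = -70$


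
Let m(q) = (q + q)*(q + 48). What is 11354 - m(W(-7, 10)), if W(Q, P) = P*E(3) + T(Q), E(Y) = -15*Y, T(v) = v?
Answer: -362472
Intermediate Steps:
E(Y) = -15*Y
W(Q, P) = Q - 45*P (W(Q, P) = P*(-15*3) + Q = P*(-45) + Q = -45*P + Q = Q - 45*P)
m(q) = 2*q*(48 + q) (m(q) = (2*q)*(48 + q) = 2*q*(48 + q))
11354 - m(W(-7, 10)) = 11354 - 2*(-7 - 45*10)*(48 + (-7 - 45*10)) = 11354 - 2*(-7 - 450)*(48 + (-7 - 450)) = 11354 - 2*(-457)*(48 - 457) = 11354 - 2*(-457)*(-409) = 11354 - 1*373826 = 11354 - 373826 = -362472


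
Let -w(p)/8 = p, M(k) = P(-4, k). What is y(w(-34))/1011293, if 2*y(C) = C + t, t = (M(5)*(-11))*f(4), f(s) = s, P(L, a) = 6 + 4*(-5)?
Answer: 444/1011293 ≈ 0.00043904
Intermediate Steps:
P(L, a) = -14 (P(L, a) = 6 - 20 = -14)
M(k) = -14
w(p) = -8*p
t = 616 (t = -14*(-11)*4 = 154*4 = 616)
y(C) = 308 + C/2 (y(C) = (C + 616)/2 = (616 + C)/2 = 308 + C/2)
y(w(-34))/1011293 = (308 + (-8*(-34))/2)/1011293 = (308 + (½)*272)*(1/1011293) = (308 + 136)*(1/1011293) = 444*(1/1011293) = 444/1011293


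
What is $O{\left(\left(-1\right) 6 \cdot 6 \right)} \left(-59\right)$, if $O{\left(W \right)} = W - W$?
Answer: $0$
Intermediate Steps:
$O{\left(W \right)} = 0$
$O{\left(\left(-1\right) 6 \cdot 6 \right)} \left(-59\right) = 0 \left(-59\right) = 0$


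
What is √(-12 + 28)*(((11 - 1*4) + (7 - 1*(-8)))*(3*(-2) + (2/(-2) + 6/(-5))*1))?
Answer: -3608/5 ≈ -721.60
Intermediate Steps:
√(-12 + 28)*(((11 - 1*4) + (7 - 1*(-8)))*(3*(-2) + (2/(-2) + 6/(-5))*1)) = √16*(((11 - 4) + (7 + 8))*(-6 + (2*(-½) + 6*(-⅕))*1)) = 4*((7 + 15)*(-6 + (-1 - 6/5)*1)) = 4*(22*(-6 - 11/5*1)) = 4*(22*(-6 - 11/5)) = 4*(22*(-41/5)) = 4*(-902/5) = -3608/5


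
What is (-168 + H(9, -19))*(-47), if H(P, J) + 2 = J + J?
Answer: 9776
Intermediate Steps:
H(P, J) = -2 + 2*J (H(P, J) = -2 + (J + J) = -2 + 2*J)
(-168 + H(9, -19))*(-47) = (-168 + (-2 + 2*(-19)))*(-47) = (-168 + (-2 - 38))*(-47) = (-168 - 40)*(-47) = -208*(-47) = 9776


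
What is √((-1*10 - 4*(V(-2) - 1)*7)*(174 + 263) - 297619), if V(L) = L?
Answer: I*√265281 ≈ 515.05*I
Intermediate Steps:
√((-1*10 - 4*(V(-2) - 1)*7)*(174 + 263) - 297619) = √((-1*10 - 4*(-2 - 1)*7)*(174 + 263) - 297619) = √((-10 - 4*(-3)*7)*437 - 297619) = √((-10 + 12*7)*437 - 297619) = √((-10 + 84)*437 - 297619) = √(74*437 - 297619) = √(32338 - 297619) = √(-265281) = I*√265281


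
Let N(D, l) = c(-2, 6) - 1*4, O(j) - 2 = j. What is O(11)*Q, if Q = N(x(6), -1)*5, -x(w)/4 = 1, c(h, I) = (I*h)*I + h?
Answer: -5070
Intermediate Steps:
c(h, I) = h + h*I**2 (c(h, I) = h*I**2 + h = h + h*I**2)
x(w) = -4 (x(w) = -4*1 = -4)
O(j) = 2 + j
N(D, l) = -78 (N(D, l) = -2*(1 + 6**2) - 1*4 = -2*(1 + 36) - 4 = -2*37 - 4 = -74 - 4 = -78)
Q = -390 (Q = -78*5 = -390)
O(11)*Q = (2 + 11)*(-390) = 13*(-390) = -5070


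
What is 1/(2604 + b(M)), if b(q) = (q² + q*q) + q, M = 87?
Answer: 1/17829 ≈ 5.6088e-5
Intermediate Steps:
b(q) = q + 2*q² (b(q) = (q² + q²) + q = 2*q² + q = q + 2*q²)
1/(2604 + b(M)) = 1/(2604 + 87*(1 + 2*87)) = 1/(2604 + 87*(1 + 174)) = 1/(2604 + 87*175) = 1/(2604 + 15225) = 1/17829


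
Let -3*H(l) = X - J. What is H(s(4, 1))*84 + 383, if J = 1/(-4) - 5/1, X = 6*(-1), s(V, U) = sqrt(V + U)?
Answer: 404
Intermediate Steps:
s(V, U) = sqrt(U + V)
X = -6
J = -21/4 (J = 1*(-1/4) - 5*1 = -1/4 - 5 = -21/4 ≈ -5.2500)
H(l) = 1/4 (H(l) = -(-6 - 1*(-21/4))/3 = -(-6 + 21/4)/3 = -1/3*(-3/4) = 1/4)
H(s(4, 1))*84 + 383 = (1/4)*84 + 383 = 21 + 383 = 404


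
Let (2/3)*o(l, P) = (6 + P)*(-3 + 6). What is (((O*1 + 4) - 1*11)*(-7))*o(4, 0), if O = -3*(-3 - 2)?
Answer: -1512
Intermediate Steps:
O = 15 (O = -3*(-5) = 15)
o(l, P) = 27 + 9*P/2 (o(l, P) = 3*((6 + P)*(-3 + 6))/2 = 3*((6 + P)*3)/2 = 3*(18 + 3*P)/2 = 27 + 9*P/2)
(((O*1 + 4) - 1*11)*(-7))*o(4, 0) = (((15*1 + 4) - 1*11)*(-7))*(27 + (9/2)*0) = (((15 + 4) - 11)*(-7))*(27 + 0) = ((19 - 11)*(-7))*27 = (8*(-7))*27 = -56*27 = -1512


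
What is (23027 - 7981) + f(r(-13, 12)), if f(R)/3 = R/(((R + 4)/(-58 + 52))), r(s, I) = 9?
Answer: 195436/13 ≈ 15034.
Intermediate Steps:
f(R) = 3*R/(-⅔ - R/6) (f(R) = 3*(R/(((R + 4)/(-58 + 52)))) = 3*(R/(((4 + R)/(-6)))) = 3*(R/(((4 + R)*(-⅙)))) = 3*(R/(-⅔ - R/6)) = 3*R/(-⅔ - R/6))
(23027 - 7981) + f(r(-13, 12)) = (23027 - 7981) - 18*9/(4 + 9) = 15046 - 18*9/13 = 15046 - 18*9*1/13 = 15046 - 162/13 = 195436/13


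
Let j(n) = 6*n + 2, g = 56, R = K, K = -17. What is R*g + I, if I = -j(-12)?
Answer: -882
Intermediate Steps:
R = -17
j(n) = 2 + 6*n
I = 70 (I = -(2 + 6*(-12)) = -(2 - 72) = -1*(-70) = 70)
R*g + I = -17*56 + 70 = -952 + 70 = -882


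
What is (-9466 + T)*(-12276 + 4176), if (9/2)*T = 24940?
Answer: 31782600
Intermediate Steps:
T = 49880/9 (T = (2/9)*24940 = 49880/9 ≈ 5542.2)
(-9466 + T)*(-12276 + 4176) = (-9466 + 49880/9)*(-12276 + 4176) = -35314/9*(-8100) = 31782600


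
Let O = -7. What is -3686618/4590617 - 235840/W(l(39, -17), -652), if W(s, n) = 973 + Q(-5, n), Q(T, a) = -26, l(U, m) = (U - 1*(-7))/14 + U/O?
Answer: -1086142340526/4347314299 ≈ -249.84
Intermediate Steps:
l(U, m) = ½ - U/14 (l(U, m) = (U - 1*(-7))/14 + U/(-7) = (U + 7)*(1/14) + U*(-⅐) = (7 + U)*(1/14) - U/7 = (½ + U/14) - U/7 = ½ - U/14)
W(s, n) = 947 (W(s, n) = 973 - 26 = 947)
-3686618/4590617 - 235840/W(l(39, -17), -652) = -3686618/4590617 - 235840/947 = -1086142340526/4347314299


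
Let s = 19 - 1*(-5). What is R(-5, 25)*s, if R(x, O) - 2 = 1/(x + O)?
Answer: 246/5 ≈ 49.200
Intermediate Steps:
R(x, O) = 2 + 1/(O + x) (R(x, O) = 2 + 1/(x + O) = 2 + 1/(O + x))
s = 24 (s = 19 + 5 = 24)
R(-5, 25)*s = ((1 + 2*25 + 2*(-5))/(25 - 5))*24 = ((1 + 50 - 10)/20)*24 = ((1/20)*41)*24 = (41/20)*24 = 246/5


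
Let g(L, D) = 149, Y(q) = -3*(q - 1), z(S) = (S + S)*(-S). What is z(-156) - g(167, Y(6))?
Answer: -48821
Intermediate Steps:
z(S) = -2*S² (z(S) = (2*S)*(-S) = -2*S²)
Y(q) = 3 - 3*q (Y(q) = -3*(-1 + q) = 3 - 3*q)
z(-156) - g(167, Y(6)) = -2*(-156)² - 1*149 = -2*24336 - 149 = -48672 - 149 = -48821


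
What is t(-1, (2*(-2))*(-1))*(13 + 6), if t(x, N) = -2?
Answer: -38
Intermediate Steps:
t(-1, (2*(-2))*(-1))*(13 + 6) = -2*(13 + 6) = -2*19 = -38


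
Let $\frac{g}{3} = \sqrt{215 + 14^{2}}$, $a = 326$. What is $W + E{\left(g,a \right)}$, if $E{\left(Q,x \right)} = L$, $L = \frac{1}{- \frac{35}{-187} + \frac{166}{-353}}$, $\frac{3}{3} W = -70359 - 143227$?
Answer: $- \frac{3991347593}{18687} \approx -2.1359 \cdot 10^{5}$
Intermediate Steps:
$W = -213586$ ($W = -70359 - 143227 = -213586$)
$L = - \frac{66011}{18687}$ ($L = \frac{1}{\left(-35\right) \left(- \frac{1}{187}\right) + 166 \left(- \frac{1}{353}\right)} = \frac{1}{\frac{35}{187} - \frac{166}{353}} = \frac{1}{- \frac{18687}{66011}} = - \frac{66011}{18687} \approx -3.5325$)
$g = 3 \sqrt{411}$ ($g = 3 \sqrt{215 + 14^{2}} = 3 \sqrt{215 + 196} = 3 \sqrt{411} \approx 60.819$)
$E{\left(Q,x \right)} = - \frac{66011}{18687}$
$W + E{\left(g,a \right)} = -213586 - \frac{66011}{18687} = - \frac{3991347593}{18687}$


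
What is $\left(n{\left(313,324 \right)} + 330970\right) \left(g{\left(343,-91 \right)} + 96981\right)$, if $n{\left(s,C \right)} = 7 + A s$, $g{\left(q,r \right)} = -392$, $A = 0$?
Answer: $31968737453$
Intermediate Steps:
$n{\left(s,C \right)} = 7$ ($n{\left(s,C \right)} = 7 + 0 s = 7 + 0 = 7$)
$\left(n{\left(313,324 \right)} + 330970\right) \left(g{\left(343,-91 \right)} + 96981\right) = \left(7 + 330970\right) \left(-392 + 96981\right) = 330977 \cdot 96589 = 31968737453$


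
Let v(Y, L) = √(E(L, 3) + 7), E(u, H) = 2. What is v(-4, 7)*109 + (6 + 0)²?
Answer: 363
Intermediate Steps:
v(Y, L) = 3 (v(Y, L) = √(2 + 7) = √9 = 3)
v(-4, 7)*109 + (6 + 0)² = 3*109 + (6 + 0)² = 327 + 6² = 327 + 36 = 363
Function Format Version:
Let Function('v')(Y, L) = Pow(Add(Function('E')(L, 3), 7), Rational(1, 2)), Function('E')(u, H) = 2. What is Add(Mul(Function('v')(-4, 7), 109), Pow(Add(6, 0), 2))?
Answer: 363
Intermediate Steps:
Function('v')(Y, L) = 3 (Function('v')(Y, L) = Pow(Add(2, 7), Rational(1, 2)) = Pow(9, Rational(1, 2)) = 3)
Add(Mul(Function('v')(-4, 7), 109), Pow(Add(6, 0), 2)) = Add(Mul(3, 109), Pow(Add(6, 0), 2)) = Add(327, Pow(6, 2)) = Add(327, 36) = 363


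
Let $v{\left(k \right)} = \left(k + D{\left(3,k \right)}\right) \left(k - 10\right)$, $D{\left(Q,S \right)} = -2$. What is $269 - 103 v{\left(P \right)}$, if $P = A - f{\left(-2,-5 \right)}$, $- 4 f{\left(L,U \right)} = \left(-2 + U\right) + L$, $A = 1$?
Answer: $- \frac{55951}{16} \approx -3496.9$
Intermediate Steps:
$f{\left(L,U \right)} = \frac{1}{2} - \frac{L}{4} - \frac{U}{4}$ ($f{\left(L,U \right)} = - \frac{\left(-2 + U\right) + L}{4} = - \frac{-2 + L + U}{4} = \frac{1}{2} - \frac{L}{4} - \frac{U}{4}$)
$P = - \frac{5}{4}$ ($P = 1 - \left(\frac{1}{2} - - \frac{1}{2} - - \frac{5}{4}\right) = 1 - \left(\frac{1}{2} + \frac{1}{2} + \frac{5}{4}\right) = 1 - \frac{9}{4} = - \frac{5}{4} \approx -1.25$)
$v{\left(k \right)} = \left(-10 + k\right) \left(-2 + k\right)$ ($v{\left(k \right)} = \left(k - 2\right) \left(k - 10\right) = \left(-2 + k\right) \left(-10 + k\right) = \left(-10 + k\right) \left(-2 + k\right)$)
$269 - 103 v{\left(P \right)} = 269 - 103 \left(20 + \left(- \frac{5}{4}\right)^{2} - -15\right) = 269 - 103 \left(20 + \frac{25}{16} + 15\right) = 269 - \frac{60255}{16} = - \frac{55951}{16}$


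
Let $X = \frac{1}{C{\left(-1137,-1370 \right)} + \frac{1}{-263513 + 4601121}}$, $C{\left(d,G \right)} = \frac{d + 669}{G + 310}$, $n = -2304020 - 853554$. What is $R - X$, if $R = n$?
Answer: $- \frac{1602471220653294}{507500401} \approx -3.1576 \cdot 10^{6}$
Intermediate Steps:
$n = -3157574$
$C{\left(d,G \right)} = \frac{669 + d}{310 + G}$
$R = -3157574$
$X = \frac{1149466120}{507500401}$ ($X = \frac{1}{\frac{669 - 1137}{310 - 1370} + \frac{1}{-263513 + 4601121}} = \frac{1}{\frac{1}{-1060} \left(-468\right) + \frac{1}{4337608}} = \frac{1}{\left(- \frac{1}{1060}\right) \left(-468\right) + \frac{1}{4337608}} = \frac{1}{\frac{117}{265} + \frac{1}{4337608}} = \frac{1}{\frac{507500401}{1149466120}} = \frac{1149466120}{507500401} \approx 2.265$)
$R - X = -3157574 - \frac{1149466120}{507500401} = - \frac{1602471220653294}{507500401}$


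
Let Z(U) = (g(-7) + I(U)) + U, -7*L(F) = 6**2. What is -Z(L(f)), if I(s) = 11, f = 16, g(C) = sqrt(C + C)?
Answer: -41/7 - I*sqrt(14) ≈ -5.8571 - 3.7417*I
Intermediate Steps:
g(C) = sqrt(2)*sqrt(C) (g(C) = sqrt(2*C) = sqrt(2)*sqrt(C))
L(F) = -36/7 (L(F) = -1/7*6**2 = -1/7*36 = -36/7)
Z(U) = 11 + U + I*sqrt(14) (Z(U) = (sqrt(2)*sqrt(-7) + 11) + U = (sqrt(2)*(I*sqrt(7)) + 11) + U = (I*sqrt(14) + 11) + U = (11 + I*sqrt(14)) + U = 11 + U + I*sqrt(14))
-Z(L(f)) = -(11 - 36/7 + I*sqrt(14)) = -(41/7 + I*sqrt(14)) = -41/7 - I*sqrt(14)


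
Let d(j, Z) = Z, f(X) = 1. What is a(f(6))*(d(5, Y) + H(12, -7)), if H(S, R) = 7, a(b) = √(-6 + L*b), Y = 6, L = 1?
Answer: 13*I*√5 ≈ 29.069*I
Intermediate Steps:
a(b) = √(-6 + b) (a(b) = √(-6 + 1*b) = √(-6 + b))
a(f(6))*(d(5, Y) + H(12, -7)) = √(-6 + 1)*(6 + 7) = √(-5)*13 = (I*√5)*13 = 13*I*√5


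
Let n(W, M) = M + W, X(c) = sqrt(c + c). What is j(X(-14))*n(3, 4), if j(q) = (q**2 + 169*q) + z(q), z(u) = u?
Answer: -196 + 2380*I*sqrt(7) ≈ -196.0 + 6296.9*I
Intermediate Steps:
X(c) = sqrt(2)*sqrt(c) (X(c) = sqrt(2*c) = sqrt(2)*sqrt(c))
j(q) = q**2 + 170*q (j(q) = (q**2 + 169*q) + q = q**2 + 170*q)
j(X(-14))*n(3, 4) = ((sqrt(2)*sqrt(-14))*(170 + sqrt(2)*sqrt(-14)))*(4 + 3) = ((sqrt(2)*(I*sqrt(14)))*(170 + sqrt(2)*(I*sqrt(14))))*7 = ((2*I*sqrt(7))*(170 + 2*I*sqrt(7)))*7 = (2*I*sqrt(7)*(170 + 2*I*sqrt(7)))*7 = 14*I*sqrt(7)*(170 + 2*I*sqrt(7))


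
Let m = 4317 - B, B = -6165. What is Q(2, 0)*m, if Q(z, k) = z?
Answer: 20964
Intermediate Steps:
m = 10482 (m = 4317 - 1*(-6165) = 4317 + 6165 = 10482)
Q(2, 0)*m = 2*10482 = 20964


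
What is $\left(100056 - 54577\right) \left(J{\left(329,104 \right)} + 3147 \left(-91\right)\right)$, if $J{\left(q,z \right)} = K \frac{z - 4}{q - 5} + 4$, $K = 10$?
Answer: $- \frac{1054929201277}{81} \approx -1.3024 \cdot 10^{10}$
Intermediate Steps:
$J{\left(q,z \right)} = 4 + \frac{10 \left(-4 + z\right)}{-5 + q}$ ($J{\left(q,z \right)} = 10 \frac{z - 4}{q - 5} + 4 = 10 \frac{-4 + z}{-5 + q} + 4 = \frac{10 \left(-4 + z\right)}{-5 + q} + 4 = 4 + \frac{10 \left(-4 + z\right)}{-5 + q}$)
$\left(100056 - 54577\right) \left(J{\left(329,104 \right)} + 3147 \left(-91\right)\right) = \left(100056 - 54577\right) \left(\frac{2 \left(-30 + 2 \cdot 329 + 5 \cdot 104\right)}{-5 + 329} + 3147 \left(-91\right)\right) = \left(100056 - 54577\right) \left(\frac{2 \left(-30 + 658 + 520\right)}{324} - 286377\right) = \left(100056 - 54577\right) \left(2 \cdot \frac{1}{324} \cdot 1148 - 286377\right) = 45479 \left(\frac{574}{81} - 286377\right) = 45479 \left(- \frac{23195963}{81}\right) = - \frac{1054929201277}{81}$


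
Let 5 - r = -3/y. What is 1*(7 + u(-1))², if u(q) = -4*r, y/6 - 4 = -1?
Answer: 1681/9 ≈ 186.78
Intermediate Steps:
y = 18 (y = 24 + 6*(-1) = 24 - 6 = 18)
r = 31/6 (r = 5 - (-3)/18 = 5 - 1*(-⅙) = 5 + ⅙ = 31/6 ≈ 5.1667)
u(q) = -62/3 (u(q) = -4*31/6 = -62/3)
1*(7 + u(-1))² = 1*(7 - 62/3)² = 1*(-41/3)² = 1*(1681/9) = 1681/9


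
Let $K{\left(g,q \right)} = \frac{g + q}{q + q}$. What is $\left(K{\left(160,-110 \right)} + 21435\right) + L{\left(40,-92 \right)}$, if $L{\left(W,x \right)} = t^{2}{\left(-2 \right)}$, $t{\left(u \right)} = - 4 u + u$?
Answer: $\frac{472357}{22} \approx 21471.0$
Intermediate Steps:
$t{\left(u \right)} = - 3 u$
$L{\left(W,x \right)} = 36$ ($L{\left(W,x \right)} = \left(\left(-3\right) \left(-2\right)\right)^{2} = 6^{2} = 36$)
$K{\left(g,q \right)} = \frac{g + q}{2 q}$
$\left(K{\left(160,-110 \right)} + 21435\right) + L{\left(40,-92 \right)} = \left(\frac{160 - 110}{2 \left(-110\right)} + 21435\right) + 36 = \left(\frac{1}{2} \left(- \frac{1}{110}\right) 50 + 21435\right) + 36 = \left(- \frac{5}{22} + 21435\right) + 36 = \frac{471565}{22} + 36 = \frac{472357}{22}$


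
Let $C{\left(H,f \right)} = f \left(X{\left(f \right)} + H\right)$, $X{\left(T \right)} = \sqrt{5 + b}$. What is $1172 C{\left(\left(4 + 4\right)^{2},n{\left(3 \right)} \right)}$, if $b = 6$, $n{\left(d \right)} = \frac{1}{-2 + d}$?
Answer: $75008 + 1172 \sqrt{11} \approx 78895.0$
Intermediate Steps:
$X{\left(T \right)} = \sqrt{11}$ ($X{\left(T \right)} = \sqrt{5 + 6} = \sqrt{11}$)
$C{\left(H,f \right)} = f \left(H + \sqrt{11}\right)$ ($C{\left(H,f \right)} = f \left(\sqrt{11} + H\right) = f \left(H + \sqrt{11}\right)$)
$1172 C{\left(\left(4 + 4\right)^{2},n{\left(3 \right)} \right)} = 1172 \frac{\left(4 + 4\right)^{2} + \sqrt{11}}{-2 + 3} = 1172 \frac{8^{2} + \sqrt{11}}{1} = 1172 \cdot 1 \left(64 + \sqrt{11}\right) = 1172 \left(64 + \sqrt{11}\right) = 75008 + 1172 \sqrt{11}$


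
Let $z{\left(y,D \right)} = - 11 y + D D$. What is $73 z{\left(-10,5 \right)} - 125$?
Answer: $9730$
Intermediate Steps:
$z{\left(y,D \right)} = D^{2} - 11 y$ ($z{\left(y,D \right)} = - 11 y + D^{2} = D^{2} - 11 y$)
$73 z{\left(-10,5 \right)} - 125 = 73 \left(5^{2} - -110\right) - 125 = 73 \left(25 + 110\right) - 125 = 73 \cdot 135 - 125 = 9855 - 125 = 9730$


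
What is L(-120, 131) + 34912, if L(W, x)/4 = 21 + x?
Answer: 35520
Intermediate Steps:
L(W, x) = 84 + 4*x (L(W, x) = 4*(21 + x) = 84 + 4*x)
L(-120, 131) + 34912 = (84 + 4*131) + 34912 = (84 + 524) + 34912 = 608 + 34912 = 35520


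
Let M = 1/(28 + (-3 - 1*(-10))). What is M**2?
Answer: 1/1225 ≈ 0.00081633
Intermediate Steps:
M = 1/35 (M = 1/(28 + (-3 + 10)) = 1/(28 + 7) = 1/35 ≈ 0.028571)
M**2 = (1/35)**2 = 1/1225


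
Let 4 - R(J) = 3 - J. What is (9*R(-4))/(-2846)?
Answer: 27/2846 ≈ 0.0094870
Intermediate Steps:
R(J) = 1 + J (R(J) = 4 - (3 - J) = 4 + (-3 + J) = 1 + J)
(9*R(-4))/(-2846) = (9*(1 - 4))/(-2846) = (9*(-3))*(-1/2846) = -27*(-1/2846) = 27/2846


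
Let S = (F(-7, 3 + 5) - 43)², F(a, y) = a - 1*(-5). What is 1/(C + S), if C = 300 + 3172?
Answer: 1/5497 ≈ 0.00018192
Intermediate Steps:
F(a, y) = 5 + a (F(a, y) = a + 5 = 5 + a)
C = 3472
S = 2025 (S = ((5 - 7) - 43)² = (-2 - 43)² = (-45)² = 2025)
1/(C + S) = 1/(3472 + 2025) = 1/5497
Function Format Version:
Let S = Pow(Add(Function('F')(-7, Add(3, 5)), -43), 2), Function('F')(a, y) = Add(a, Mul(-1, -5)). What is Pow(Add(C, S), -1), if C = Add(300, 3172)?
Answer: Rational(1, 5497) ≈ 0.00018192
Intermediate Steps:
Function('F')(a, y) = Add(5, a) (Function('F')(a, y) = Add(a, 5) = Add(5, a))
C = 3472
S = 2025 (S = Pow(Add(Add(5, -7), -43), 2) = Pow(Add(-2, -43), 2) = Pow(-45, 2) = 2025)
Pow(Add(C, S), -1) = Pow(Add(3472, 2025), -1) = Pow(5497, -1) = Rational(1, 5497)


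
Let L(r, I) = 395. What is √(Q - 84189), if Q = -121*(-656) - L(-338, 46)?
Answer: 2*I*√1302 ≈ 72.167*I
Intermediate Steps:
Q = 78981 (Q = -121*(-656) - 1*395 = 79376 - 395 = 78981)
√(Q - 84189) = √(78981 - 84189) = √(-5208) = 2*I*√1302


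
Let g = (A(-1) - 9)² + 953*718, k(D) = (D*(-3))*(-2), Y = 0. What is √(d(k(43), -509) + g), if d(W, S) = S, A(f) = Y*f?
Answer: √683826 ≈ 826.94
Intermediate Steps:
A(f) = 0 (A(f) = 0*f = 0)
k(D) = 6*D (k(D) = -3*D*(-2) = 6*D)
g = 684335 (g = (0 - 9)² + 953*718 = (-9)² + 684254 = 81 + 684254 = 684335)
√(d(k(43), -509) + g) = √(-509 + 684335) = √683826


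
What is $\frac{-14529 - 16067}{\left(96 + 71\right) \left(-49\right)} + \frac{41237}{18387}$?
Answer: $\frac{900011023}{150460821} \approx 5.9817$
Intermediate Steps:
$\frac{-14529 - 16067}{\left(96 + 71\right) \left(-49\right)} + \frac{41237}{18387} = - \frac{30596}{167 \left(-49\right)} + 41237 \cdot \frac{1}{18387} = - \frac{30596}{-8183} + \frac{41237}{18387} = \left(-30596\right) \left(- \frac{1}{8183}\right) + \frac{41237}{18387} = \frac{30596}{8183} + \frac{41237}{18387} = \frac{900011023}{150460821}$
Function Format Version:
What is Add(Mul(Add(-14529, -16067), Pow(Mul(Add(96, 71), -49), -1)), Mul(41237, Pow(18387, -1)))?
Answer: Rational(900011023, 150460821) ≈ 5.9817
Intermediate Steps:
Add(Mul(Add(-14529, -16067), Pow(Mul(Add(96, 71), -49), -1)), Mul(41237, Pow(18387, -1))) = Add(Mul(-30596, Pow(Mul(167, -49), -1)), Mul(41237, Rational(1, 18387))) = Add(Mul(-30596, Pow(-8183, -1)), Rational(41237, 18387)) = Add(Mul(-30596, Rational(-1, 8183)), Rational(41237, 18387)) = Add(Rational(30596, 8183), Rational(41237, 18387)) = Rational(900011023, 150460821)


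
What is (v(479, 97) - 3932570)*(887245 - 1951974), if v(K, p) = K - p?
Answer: 4186714597052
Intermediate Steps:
(v(479, 97) - 3932570)*(887245 - 1951974) = ((479 - 1*97) - 3932570)*(887245 - 1951974) = ((479 - 97) - 3932570)*(-1064729) = (382 - 3932570)*(-1064729) = -3932188*(-1064729) = 4186714597052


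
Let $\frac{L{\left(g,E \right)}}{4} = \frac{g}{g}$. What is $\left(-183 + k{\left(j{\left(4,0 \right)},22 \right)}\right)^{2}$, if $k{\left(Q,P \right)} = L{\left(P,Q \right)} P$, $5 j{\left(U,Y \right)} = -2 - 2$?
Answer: $9025$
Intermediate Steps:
$L{\left(g,E \right)} = 4$ ($L{\left(g,E \right)} = 4 \frac{g}{g} = 4 \cdot 1 = 4$)
$j{\left(U,Y \right)} = - \frac{4}{5}$ ($j{\left(U,Y \right)} = \frac{-2 - 2}{5} = \frac{1}{5} \left(-4\right) = - \frac{4}{5}$)
$k{\left(Q,P \right)} = 4 P$
$\left(-183 + k{\left(j{\left(4,0 \right)},22 \right)}\right)^{2} = \left(-183 + 4 \cdot 22\right)^{2} = \left(-183 + 88\right)^{2} = \left(-95\right)^{2} = 9025$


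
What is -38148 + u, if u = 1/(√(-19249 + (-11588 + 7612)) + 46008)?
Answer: -80750133310764/2116759289 - 5*I*√929/2116759289 ≈ -38148.0 - 7.1996e-8*I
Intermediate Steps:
u = 1/(46008 + 5*I*√929) (u = 1/(√(-19249 - 3976) + 46008) = 1/(√(-23225) + 46008) = 1/(5*I*√929 + 46008) = 1/(46008 + 5*I*√929) ≈ 2.1735e-5 - 7.2e-8*I)
-38148 + u = -38148 + (46008/2116759289 - 5*I*√929/2116759289) = -80750133310764/2116759289 - 5*I*√929/2116759289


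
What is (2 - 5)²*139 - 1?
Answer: 1250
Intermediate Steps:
(2 - 5)²*139 - 1 = (-3)²*139 - 1 = 9*139 - 1 = 1251 - 1 = 1250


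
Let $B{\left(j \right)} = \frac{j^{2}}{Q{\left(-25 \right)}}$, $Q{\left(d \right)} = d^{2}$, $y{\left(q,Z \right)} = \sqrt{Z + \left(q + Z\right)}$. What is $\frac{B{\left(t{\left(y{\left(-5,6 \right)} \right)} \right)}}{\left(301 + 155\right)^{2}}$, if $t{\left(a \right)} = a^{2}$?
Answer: $\frac{49}{129960000} \approx 3.7704 \cdot 10^{-7}$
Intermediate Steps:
$y{\left(q,Z \right)} = \sqrt{q + 2 Z}$ ($y{\left(q,Z \right)} = \sqrt{Z + \left(Z + q\right)} = \sqrt{q + 2 Z}$)
$B{\left(j \right)} = \frac{j^{2}}{625}$ ($B{\left(j \right)} = \frac{j^{2}}{\left(-25\right)^{2}} = \frac{j^{2}}{625}$)
$\frac{B{\left(t{\left(y{\left(-5,6 \right)} \right)} \right)}}{\left(301 + 155\right)^{2}} = \frac{\frac{1}{625} \left(\left(\sqrt{-5 + 2 \cdot 6}\right)^{2}\right)^{2}}{\left(301 + 155\right)^{2}} = \frac{\frac{1}{625} \left(\left(\sqrt{-5 + 12}\right)^{2}\right)^{2}}{456^{2}} = \frac{\frac{1}{625} \left(\left(\sqrt{7}\right)^{2}\right)^{2}}{207936} = \frac{7^{2}}{625} \cdot \frac{1}{207936} = \frac{1}{625} \cdot 49 \cdot \frac{1}{207936} = \frac{49}{625} \cdot \frac{1}{207936} = \frac{49}{129960000}$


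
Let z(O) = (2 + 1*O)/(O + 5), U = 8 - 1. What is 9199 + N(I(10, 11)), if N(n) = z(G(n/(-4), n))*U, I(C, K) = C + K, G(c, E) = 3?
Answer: 73627/8 ≈ 9203.4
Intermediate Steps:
U = 7
z(O) = (2 + O)/(5 + O)
N(n) = 35/8 (N(n) = ((2 + 3)/(5 + 3))*7 = (5/8)*7 = 35/8)
9199 + N(I(10, 11)) = 9199 + 35/8 = 73627/8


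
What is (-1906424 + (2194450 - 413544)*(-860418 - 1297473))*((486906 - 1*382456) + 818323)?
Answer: -3546219347957012910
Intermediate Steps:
(-1906424 + (2194450 - 413544)*(-860418 - 1297473))*((486906 - 1*382456) + 818323) = (-1906424 + 1780906*(-2157891))*((486906 - 382456) + 818323) = (-1906424 - 3843001029246)*(104450 + 818323) = -3843002935670*922773 = -3546219347957012910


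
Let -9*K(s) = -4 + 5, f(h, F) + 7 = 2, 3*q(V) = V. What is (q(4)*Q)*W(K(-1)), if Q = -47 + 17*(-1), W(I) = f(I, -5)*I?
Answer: -1280/27 ≈ -47.407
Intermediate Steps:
q(V) = V/3
f(h, F) = -5 (f(h, F) = -7 + 2 = -5)
K(s) = -1/9 (K(s) = -(-4 + 5)/9 = -1/9*1 = -1/9)
W(I) = -5*I
Q = -64 (Q = -47 - 17 = -64)
(q(4)*Q)*W(K(-1)) = (((1/3)*4)*(-64))*(-5*(-1/9)) = ((4/3)*(-64))*(5/9) = -256/3*5/9 = -1280/27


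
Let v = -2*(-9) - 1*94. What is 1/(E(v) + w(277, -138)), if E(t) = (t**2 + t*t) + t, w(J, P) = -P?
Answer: 1/11614 ≈ 8.6103e-5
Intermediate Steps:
v = -76 (v = 18 - 94 = -76)
E(t) = t + 2*t**2 (E(t) = (t**2 + t**2) + t = 2*t**2 + t = t + 2*t**2)
1/(E(v) + w(277, -138)) = 1/(-76*(1 + 2*(-76)) - 1*(-138)) = 1/(-76*(1 - 152) + 138) = 1/(-76*(-151) + 138) = 1/(11476 + 138) = 1/11614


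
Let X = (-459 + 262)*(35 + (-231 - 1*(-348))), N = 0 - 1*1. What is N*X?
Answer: 29944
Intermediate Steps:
N = -1 (N = 0 - 1 = -1)
X = -29944 (X = -197*(35 + (-231 + 348)) = -197*(35 + 117) = -197*152 = -29944)
N*X = -1*(-29944) = 29944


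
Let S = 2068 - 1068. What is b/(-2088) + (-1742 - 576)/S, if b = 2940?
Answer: -162083/43500 ≈ -3.7260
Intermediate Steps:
S = 1000
b/(-2088) + (-1742 - 576)/S = 2940/(-2088) + (-1742 - 576)/1000 = 2940*(-1/2088) - 2318*1/1000 = -245/174 - 1159/500 = -162083/43500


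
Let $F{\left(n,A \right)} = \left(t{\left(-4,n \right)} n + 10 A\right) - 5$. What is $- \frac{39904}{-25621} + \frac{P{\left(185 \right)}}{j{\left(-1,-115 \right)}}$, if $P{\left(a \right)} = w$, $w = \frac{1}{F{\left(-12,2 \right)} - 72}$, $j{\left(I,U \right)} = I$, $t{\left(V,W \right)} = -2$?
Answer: $\frac{1342453}{845493} \approx 1.5878$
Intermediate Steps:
$F{\left(n,A \right)} = -5 - 2 n + 10 A$ ($F{\left(n,A \right)} = \left(- 2 n + 10 A\right) - 5 = -5 - 2 n + 10 A$)
$w = - \frac{1}{33}$ ($w = \frac{1}{\left(-5 - -24 + 10 \cdot 2\right) - 72} = \frac{1}{\left(-5 + 24 + 20\right) - 72} = \frac{1}{39 - 72} = \frac{1}{-33} = - \frac{1}{33} \approx -0.030303$)
$P{\left(a \right)} = - \frac{1}{33}$
$- \frac{39904}{-25621} + \frac{P{\left(185 \right)}}{j{\left(-1,-115 \right)}} = - \frac{39904}{-25621} - \frac{1}{33 \left(-1\right)} = \left(-39904\right) \left(- \frac{1}{25621}\right) - - \frac{1}{33} = \frac{39904}{25621} + \frac{1}{33} = \frac{1342453}{845493}$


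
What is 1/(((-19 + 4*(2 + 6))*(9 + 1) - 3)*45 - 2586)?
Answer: 1/3129 ≈ 0.00031959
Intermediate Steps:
1/(((-19 + 4*(2 + 6))*(9 + 1) - 3)*45 - 2586) = 1/(((-19 + 4*8)*10 - 3)*45 - 2586) = 1/(((-19 + 32)*10 - 3)*45 - 2586) = 1/((13*10 - 3)*45 - 2586) = 1/((130 - 3)*45 - 2586) = 1/(127*45 - 2586) = 1/(5715 - 2586) = 1/3129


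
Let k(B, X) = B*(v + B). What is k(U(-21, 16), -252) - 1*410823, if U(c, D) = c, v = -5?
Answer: -410277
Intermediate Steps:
k(B, X) = B*(-5 + B)
k(U(-21, 16), -252) - 1*410823 = -21*(-5 - 21) - 1*410823 = -21*(-26) - 410823 = 546 - 410823 = -410277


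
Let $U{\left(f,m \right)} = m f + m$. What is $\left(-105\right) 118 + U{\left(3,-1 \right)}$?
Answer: $-12394$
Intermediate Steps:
$U{\left(f,m \right)} = m + f m$ ($U{\left(f,m \right)} = f m + m = m + f m$)
$\left(-105\right) 118 + U{\left(3,-1 \right)} = \left(-105\right) 118 - \left(1 + 3\right) = -12390 - 4 = -12394$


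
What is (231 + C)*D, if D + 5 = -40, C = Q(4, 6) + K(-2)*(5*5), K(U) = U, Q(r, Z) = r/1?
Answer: -8325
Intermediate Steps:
Q(r, Z) = r (Q(r, Z) = r*1 = r)
C = -46 (C = 4 - 10*5 = 4 - 2*25 = 4 - 50 = -46)
D = -45 (D = -5 - 40 = -45)
(231 + C)*D = (231 - 46)*(-45) = 185*(-45) = -8325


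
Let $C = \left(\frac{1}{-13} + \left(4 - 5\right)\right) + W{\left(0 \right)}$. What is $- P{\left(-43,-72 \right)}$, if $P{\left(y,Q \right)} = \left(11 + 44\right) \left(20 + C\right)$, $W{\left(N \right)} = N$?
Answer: $- \frac{13530}{13} \approx -1040.8$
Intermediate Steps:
$C = - \frac{14}{13}$ ($C = \left(\frac{1}{-13} + \left(4 - 5\right)\right) + 0 = \left(- \frac{1}{13} + \left(4 - 5\right)\right) + 0 = \left(- \frac{1}{13} - 1\right) + 0 = - \frac{14}{13} + 0 = - \frac{14}{13} \approx -1.0769$)
$P{\left(y,Q \right)} = \frac{13530}{13}$ ($P{\left(y,Q \right)} = \left(11 + 44\right) \left(20 - \frac{14}{13}\right) = 55 \cdot \frac{246}{13} = \frac{13530}{13}$)
$- P{\left(-43,-72 \right)} = \left(-1\right) \frac{13530}{13} = - \frac{13530}{13}$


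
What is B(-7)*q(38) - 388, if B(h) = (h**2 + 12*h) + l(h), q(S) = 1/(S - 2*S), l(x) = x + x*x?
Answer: -14751/38 ≈ -388.18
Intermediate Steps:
l(x) = x + x**2
q(S) = -1/S (q(S) = 1/(-S) = -1/S)
B(h) = h**2 + 12*h + h*(1 + h) (B(h) = (h**2 + 12*h) + h*(1 + h) = h**2 + 12*h + h*(1 + h))
B(-7)*q(38) - 388 = (-7*(13 + 2*(-7)))*(-1/38) - 388 = (-7*(13 - 14))*(-1*1/38) - 388 = -7*(-1)*(-1/38) - 388 = 7*(-1/38) - 388 = -7/38 - 388 = -14751/38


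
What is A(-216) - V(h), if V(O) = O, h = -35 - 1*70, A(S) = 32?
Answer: 137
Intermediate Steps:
h = -105 (h = -35 - 70 = -105)
A(-216) - V(h) = 32 - 1*(-105) = 32 + 105 = 137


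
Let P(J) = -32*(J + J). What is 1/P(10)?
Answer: -1/640 ≈ -0.0015625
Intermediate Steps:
P(J) = -64*J
1/P(10) = 1/(-64*10) = 1/(-640) = -1/640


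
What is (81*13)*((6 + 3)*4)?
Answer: 37908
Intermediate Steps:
(81*13)*((6 + 3)*4) = 1053*(9*4) = 1053*36 = 37908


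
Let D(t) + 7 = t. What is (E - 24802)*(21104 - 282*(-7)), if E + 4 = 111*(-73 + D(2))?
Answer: -772282192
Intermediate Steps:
D(t) = -7 + t
E = -8662 (E = -4 + 111*(-73 + (-7 + 2)) = -4 + 111*(-73 - 5) = -4 + 111*(-78) = -4 - 8658 = -8662)
(E - 24802)*(21104 - 282*(-7)) = (-8662 - 24802)*(21104 - 282*(-7)) = -33464*(21104 + 1974) = -33464*23078 = -772282192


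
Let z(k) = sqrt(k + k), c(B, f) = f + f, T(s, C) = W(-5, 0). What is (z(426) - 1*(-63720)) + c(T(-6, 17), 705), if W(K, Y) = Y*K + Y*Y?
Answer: 65130 + 2*sqrt(213) ≈ 65159.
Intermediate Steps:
W(K, Y) = Y**2 + K*Y (W(K, Y) = K*Y + Y**2 = Y**2 + K*Y)
T(s, C) = 0 (T(s, C) = 0*(-5 + 0) = 0*(-5) = 0)
c(B, f) = 2*f
z(k) = sqrt(2)*sqrt(k) (z(k) = sqrt(2*k) = sqrt(2)*sqrt(k))
(z(426) - 1*(-63720)) + c(T(-6, 17), 705) = (sqrt(2)*sqrt(426) - 1*(-63720)) + 2*705 = (2*sqrt(213) + 63720) + 1410 = (63720 + 2*sqrt(213)) + 1410 = 65130 + 2*sqrt(213)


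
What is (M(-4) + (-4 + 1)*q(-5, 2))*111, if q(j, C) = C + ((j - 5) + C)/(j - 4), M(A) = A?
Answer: -1406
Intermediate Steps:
q(j, C) = C + (-5 + C + j)/(-4 + j) (q(j, C) = C + ((-5 + j) + C)/(-4 + j) = C + (-5 + C + j)/(-4 + j))
(M(-4) + (-4 + 1)*q(-5, 2))*111 = (-4 + (-4 + 1)*((-5 - 5 - 3*2 + 2*(-5))/(-4 - 5)))*111 = (-4 - 3*(-5 - 5 - 6 - 10)/(-9))*111 = (-4 - (-1)*(-26)/3)*111 = (-4 - 3*26/9)*111 = (-4 - 26/3)*111 = -38/3*111 = -1406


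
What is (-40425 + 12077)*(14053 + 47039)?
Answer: -1731836016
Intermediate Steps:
(-40425 + 12077)*(14053 + 47039) = -28348*61092 = -1731836016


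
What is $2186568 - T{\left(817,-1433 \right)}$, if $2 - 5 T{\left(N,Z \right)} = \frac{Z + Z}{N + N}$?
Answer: $\frac{8932127213}{4085} \approx 2.1866 \cdot 10^{6}$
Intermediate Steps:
$T{\left(N,Z \right)} = \frac{2}{5} - \frac{Z}{5 N}$ ($T{\left(N,Z \right)} = \frac{2}{5} - \frac{\left(Z + Z\right) \frac{1}{N + N}}{5} = \frac{2}{5} - \frac{2 Z \frac{1}{2 N}}{5} = \frac{2}{5} - \frac{Z \frac{1}{N}}{5} = \frac{2}{5} - \frac{Z}{5 N}$)
$2186568 - T{\left(817,-1433 \right)} = 2186568 - \frac{\left(-1\right) \left(-1433\right) + 2 \cdot 817}{5 \cdot 817} = 2186568 - \frac{1}{5} \cdot \frac{1}{817} \left(1433 + 1634\right) = 2186568 - \frac{1}{5} \cdot \frac{1}{817} \cdot 3067 = 2186568 - \frac{3067}{4085} = \frac{8932127213}{4085}$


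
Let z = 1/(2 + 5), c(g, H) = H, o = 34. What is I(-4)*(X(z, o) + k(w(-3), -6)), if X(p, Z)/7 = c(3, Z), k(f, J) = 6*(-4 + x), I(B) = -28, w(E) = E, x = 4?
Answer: -6664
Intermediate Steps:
k(f, J) = 0 (k(f, J) = 6*(-4 + 4) = 6*0 = 0)
z = 1/7 ≈ 0.14286
X(p, Z) = 7*Z
I(-4)*(X(z, o) + k(w(-3), -6)) = -28*(7*34 + 0) = -28*(238 + 0) = -28*238 = -6664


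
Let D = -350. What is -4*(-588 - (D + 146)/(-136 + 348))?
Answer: 124452/53 ≈ 2348.2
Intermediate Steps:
-4*(-588 - (D + 146)/(-136 + 348)) = -4*(-588 - (-350 + 146)/(-136 + 348)) = -4*(-588 - (-204)/212) = -4*(-588 - 1*(-51/53)) = -4*(-588 + 51/53) = -4*(-31113/53) = 124452/53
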